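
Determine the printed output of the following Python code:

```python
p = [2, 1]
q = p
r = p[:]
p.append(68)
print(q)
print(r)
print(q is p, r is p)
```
[2, 1, 68]
[2, 1]
True False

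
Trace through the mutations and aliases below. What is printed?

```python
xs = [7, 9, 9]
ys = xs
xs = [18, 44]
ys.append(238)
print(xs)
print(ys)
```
[18, 44]
[7, 9, 9, 238]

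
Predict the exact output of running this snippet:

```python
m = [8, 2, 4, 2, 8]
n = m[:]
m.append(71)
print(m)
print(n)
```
[8, 2, 4, 2, 8, 71]
[8, 2, 4, 2, 8]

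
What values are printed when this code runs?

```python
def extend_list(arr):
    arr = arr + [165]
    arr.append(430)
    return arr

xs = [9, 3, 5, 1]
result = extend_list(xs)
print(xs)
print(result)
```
[9, 3, 5, 1]
[9, 3, 5, 1, 165, 430]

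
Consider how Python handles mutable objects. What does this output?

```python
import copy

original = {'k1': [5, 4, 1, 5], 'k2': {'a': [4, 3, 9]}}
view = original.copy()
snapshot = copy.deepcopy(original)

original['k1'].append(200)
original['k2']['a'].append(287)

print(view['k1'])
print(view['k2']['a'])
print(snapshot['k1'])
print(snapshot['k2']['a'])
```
[5, 4, 1, 5, 200]
[4, 3, 9, 287]
[5, 4, 1, 5]
[4, 3, 9]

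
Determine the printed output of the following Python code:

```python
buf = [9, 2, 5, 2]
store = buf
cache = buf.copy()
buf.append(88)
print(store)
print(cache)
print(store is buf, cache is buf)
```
[9, 2, 5, 2, 88]
[9, 2, 5, 2]
True False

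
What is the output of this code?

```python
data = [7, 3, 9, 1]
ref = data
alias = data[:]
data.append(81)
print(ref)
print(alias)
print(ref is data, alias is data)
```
[7, 3, 9, 1, 81]
[7, 3, 9, 1]
True False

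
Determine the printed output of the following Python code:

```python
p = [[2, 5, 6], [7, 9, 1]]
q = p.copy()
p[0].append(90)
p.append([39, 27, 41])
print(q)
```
[[2, 5, 6, 90], [7, 9, 1]]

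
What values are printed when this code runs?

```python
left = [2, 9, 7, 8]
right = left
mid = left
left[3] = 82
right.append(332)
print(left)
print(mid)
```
[2, 9, 7, 82, 332]
[2, 9, 7, 82, 332]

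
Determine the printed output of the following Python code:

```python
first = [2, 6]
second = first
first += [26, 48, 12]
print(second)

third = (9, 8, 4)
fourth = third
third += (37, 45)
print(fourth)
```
[2, 6, 26, 48, 12]
(9, 8, 4)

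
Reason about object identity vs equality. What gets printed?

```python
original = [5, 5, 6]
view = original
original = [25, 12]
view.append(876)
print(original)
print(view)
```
[25, 12]
[5, 5, 6, 876]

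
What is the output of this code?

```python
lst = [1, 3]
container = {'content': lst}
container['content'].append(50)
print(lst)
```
[1, 3, 50]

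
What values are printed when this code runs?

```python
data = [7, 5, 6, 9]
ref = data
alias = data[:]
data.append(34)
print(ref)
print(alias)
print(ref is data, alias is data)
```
[7, 5, 6, 9, 34]
[7, 5, 6, 9]
True False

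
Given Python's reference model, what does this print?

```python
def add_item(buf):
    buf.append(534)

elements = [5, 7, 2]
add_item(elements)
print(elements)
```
[5, 7, 2, 534]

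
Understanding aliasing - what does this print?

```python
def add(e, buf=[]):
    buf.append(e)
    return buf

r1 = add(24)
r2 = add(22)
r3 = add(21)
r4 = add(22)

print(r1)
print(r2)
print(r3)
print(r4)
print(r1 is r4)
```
[24, 22, 21, 22]
[24, 22, 21, 22]
[24, 22, 21, 22]
[24, 22, 21, 22]
True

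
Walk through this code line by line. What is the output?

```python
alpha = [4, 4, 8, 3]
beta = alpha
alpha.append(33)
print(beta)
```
[4, 4, 8, 3, 33]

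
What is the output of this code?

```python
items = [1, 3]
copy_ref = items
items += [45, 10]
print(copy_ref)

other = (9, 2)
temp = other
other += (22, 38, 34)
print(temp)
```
[1, 3, 45, 10]
(9, 2)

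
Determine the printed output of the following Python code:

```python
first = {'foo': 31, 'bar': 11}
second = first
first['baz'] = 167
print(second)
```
{'foo': 31, 'bar': 11, 'baz': 167}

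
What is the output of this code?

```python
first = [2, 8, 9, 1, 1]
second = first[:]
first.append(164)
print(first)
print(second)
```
[2, 8, 9, 1, 1, 164]
[2, 8, 9, 1, 1]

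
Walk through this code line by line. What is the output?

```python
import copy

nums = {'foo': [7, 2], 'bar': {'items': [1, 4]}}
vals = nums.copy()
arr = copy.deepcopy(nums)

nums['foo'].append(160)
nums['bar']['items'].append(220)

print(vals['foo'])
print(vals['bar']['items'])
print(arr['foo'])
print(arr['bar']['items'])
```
[7, 2, 160]
[1, 4, 220]
[7, 2]
[1, 4]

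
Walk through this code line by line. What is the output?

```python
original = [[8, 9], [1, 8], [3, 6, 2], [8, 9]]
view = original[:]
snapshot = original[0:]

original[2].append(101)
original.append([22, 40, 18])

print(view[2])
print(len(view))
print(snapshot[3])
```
[3, 6, 2, 101]
4
[8, 9]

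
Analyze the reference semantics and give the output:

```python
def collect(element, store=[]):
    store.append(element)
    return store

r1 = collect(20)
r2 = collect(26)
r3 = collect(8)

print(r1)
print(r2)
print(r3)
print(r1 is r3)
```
[20, 26, 8]
[20, 26, 8]
[20, 26, 8]
True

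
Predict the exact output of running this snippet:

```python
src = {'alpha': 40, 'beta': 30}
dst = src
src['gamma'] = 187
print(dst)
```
{'alpha': 40, 'beta': 30, 'gamma': 187}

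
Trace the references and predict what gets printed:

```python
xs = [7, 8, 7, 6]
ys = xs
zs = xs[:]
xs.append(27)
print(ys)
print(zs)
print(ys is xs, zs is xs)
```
[7, 8, 7, 6, 27]
[7, 8, 7, 6]
True False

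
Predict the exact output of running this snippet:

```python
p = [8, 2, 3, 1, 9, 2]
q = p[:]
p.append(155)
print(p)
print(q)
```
[8, 2, 3, 1, 9, 2, 155]
[8, 2, 3, 1, 9, 2]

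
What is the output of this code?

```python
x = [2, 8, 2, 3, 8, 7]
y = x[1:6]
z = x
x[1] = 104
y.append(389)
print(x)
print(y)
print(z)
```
[2, 104, 2, 3, 8, 7]
[8, 2, 3, 8, 7, 389]
[2, 104, 2, 3, 8, 7]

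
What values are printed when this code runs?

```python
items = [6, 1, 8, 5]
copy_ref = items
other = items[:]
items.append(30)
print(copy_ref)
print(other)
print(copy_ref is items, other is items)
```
[6, 1, 8, 5, 30]
[6, 1, 8, 5]
True False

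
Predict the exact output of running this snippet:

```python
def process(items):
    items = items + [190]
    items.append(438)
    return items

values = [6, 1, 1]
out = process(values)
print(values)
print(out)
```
[6, 1, 1]
[6, 1, 1, 190, 438]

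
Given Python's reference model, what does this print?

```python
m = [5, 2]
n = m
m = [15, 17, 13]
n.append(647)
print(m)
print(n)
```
[15, 17, 13]
[5, 2, 647]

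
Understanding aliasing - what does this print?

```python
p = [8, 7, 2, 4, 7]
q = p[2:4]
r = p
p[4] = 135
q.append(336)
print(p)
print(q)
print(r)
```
[8, 7, 2, 4, 135]
[2, 4, 336]
[8, 7, 2, 4, 135]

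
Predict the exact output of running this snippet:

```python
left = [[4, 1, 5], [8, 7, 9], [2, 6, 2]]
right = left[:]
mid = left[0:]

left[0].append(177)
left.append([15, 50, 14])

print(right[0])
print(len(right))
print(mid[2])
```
[4, 1, 5, 177]
3
[2, 6, 2]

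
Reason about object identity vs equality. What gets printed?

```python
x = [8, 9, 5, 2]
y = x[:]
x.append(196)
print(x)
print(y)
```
[8, 9, 5, 2, 196]
[8, 9, 5, 2]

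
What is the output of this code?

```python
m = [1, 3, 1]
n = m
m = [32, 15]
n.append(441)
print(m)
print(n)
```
[32, 15]
[1, 3, 1, 441]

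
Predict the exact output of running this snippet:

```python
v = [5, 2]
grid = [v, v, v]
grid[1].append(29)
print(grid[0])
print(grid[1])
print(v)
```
[5, 2, 29]
[5, 2, 29]
[5, 2, 29]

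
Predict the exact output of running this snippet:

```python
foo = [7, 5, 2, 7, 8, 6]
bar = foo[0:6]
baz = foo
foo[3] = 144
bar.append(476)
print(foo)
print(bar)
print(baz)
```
[7, 5, 2, 144, 8, 6]
[7, 5, 2, 7, 8, 6, 476]
[7, 5, 2, 144, 8, 6]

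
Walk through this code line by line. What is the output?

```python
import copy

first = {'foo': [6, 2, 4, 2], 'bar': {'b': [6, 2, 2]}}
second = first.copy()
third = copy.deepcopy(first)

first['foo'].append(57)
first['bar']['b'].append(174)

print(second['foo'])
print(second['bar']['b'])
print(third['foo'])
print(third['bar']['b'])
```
[6, 2, 4, 2, 57]
[6, 2, 2, 174]
[6, 2, 4, 2]
[6, 2, 2]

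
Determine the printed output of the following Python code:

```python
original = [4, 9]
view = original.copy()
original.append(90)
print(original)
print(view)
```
[4, 9, 90]
[4, 9]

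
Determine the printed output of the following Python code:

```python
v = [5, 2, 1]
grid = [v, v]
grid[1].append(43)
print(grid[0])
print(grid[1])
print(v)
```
[5, 2, 1, 43]
[5, 2, 1, 43]
[5, 2, 1, 43]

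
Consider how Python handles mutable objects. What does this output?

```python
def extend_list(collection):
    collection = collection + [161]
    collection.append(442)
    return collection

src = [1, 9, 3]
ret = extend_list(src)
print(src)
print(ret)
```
[1, 9, 3]
[1, 9, 3, 161, 442]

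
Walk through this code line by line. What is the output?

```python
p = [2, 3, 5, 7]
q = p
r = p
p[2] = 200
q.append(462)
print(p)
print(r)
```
[2, 3, 200, 7, 462]
[2, 3, 200, 7, 462]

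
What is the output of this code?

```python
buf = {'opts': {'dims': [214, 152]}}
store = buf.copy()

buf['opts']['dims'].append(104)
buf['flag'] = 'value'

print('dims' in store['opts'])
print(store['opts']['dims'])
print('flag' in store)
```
True
[214, 152, 104]
False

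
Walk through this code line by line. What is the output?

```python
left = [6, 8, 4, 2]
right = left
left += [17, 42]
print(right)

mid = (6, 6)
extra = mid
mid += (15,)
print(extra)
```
[6, 8, 4, 2, 17, 42]
(6, 6)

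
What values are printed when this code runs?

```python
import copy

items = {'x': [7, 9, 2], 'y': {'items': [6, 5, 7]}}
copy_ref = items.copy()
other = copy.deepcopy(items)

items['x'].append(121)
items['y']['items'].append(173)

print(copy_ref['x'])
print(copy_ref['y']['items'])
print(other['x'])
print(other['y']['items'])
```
[7, 9, 2, 121]
[6, 5, 7, 173]
[7, 9, 2]
[6, 5, 7]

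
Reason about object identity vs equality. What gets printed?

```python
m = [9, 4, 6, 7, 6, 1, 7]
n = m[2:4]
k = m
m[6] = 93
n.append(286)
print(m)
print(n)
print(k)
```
[9, 4, 6, 7, 6, 1, 93]
[6, 7, 286]
[9, 4, 6, 7, 6, 1, 93]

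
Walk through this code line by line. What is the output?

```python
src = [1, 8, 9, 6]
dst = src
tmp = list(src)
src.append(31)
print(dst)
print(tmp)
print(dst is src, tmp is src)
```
[1, 8, 9, 6, 31]
[1, 8, 9, 6]
True False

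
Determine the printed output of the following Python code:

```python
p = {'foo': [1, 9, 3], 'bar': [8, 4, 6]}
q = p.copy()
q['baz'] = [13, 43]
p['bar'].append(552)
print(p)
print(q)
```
{'foo': [1, 9, 3], 'bar': [8, 4, 6, 552]}
{'foo': [1, 9, 3], 'bar': [8, 4, 6, 552], 'baz': [13, 43]}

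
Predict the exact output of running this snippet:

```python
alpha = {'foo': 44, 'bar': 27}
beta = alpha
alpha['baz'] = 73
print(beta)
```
{'foo': 44, 'bar': 27, 'baz': 73}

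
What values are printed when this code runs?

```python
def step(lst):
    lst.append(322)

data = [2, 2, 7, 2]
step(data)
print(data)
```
[2, 2, 7, 2, 322]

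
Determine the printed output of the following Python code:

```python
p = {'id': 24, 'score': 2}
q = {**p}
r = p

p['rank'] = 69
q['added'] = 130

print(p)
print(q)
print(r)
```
{'id': 24, 'score': 2, 'rank': 69}
{'id': 24, 'score': 2, 'added': 130}
{'id': 24, 'score': 2, 'rank': 69}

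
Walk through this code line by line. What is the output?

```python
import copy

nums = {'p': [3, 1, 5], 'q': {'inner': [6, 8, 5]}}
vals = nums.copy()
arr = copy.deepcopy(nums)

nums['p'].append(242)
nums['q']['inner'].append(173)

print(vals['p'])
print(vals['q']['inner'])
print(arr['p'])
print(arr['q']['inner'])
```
[3, 1, 5, 242]
[6, 8, 5, 173]
[3, 1, 5]
[6, 8, 5]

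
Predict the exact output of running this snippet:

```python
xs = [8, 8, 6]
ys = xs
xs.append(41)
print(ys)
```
[8, 8, 6, 41]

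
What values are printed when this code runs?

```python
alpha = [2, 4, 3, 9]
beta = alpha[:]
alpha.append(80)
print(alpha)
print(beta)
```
[2, 4, 3, 9, 80]
[2, 4, 3, 9]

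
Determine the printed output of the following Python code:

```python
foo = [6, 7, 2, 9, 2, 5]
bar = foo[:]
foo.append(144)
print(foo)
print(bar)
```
[6, 7, 2, 9, 2, 5, 144]
[6, 7, 2, 9, 2, 5]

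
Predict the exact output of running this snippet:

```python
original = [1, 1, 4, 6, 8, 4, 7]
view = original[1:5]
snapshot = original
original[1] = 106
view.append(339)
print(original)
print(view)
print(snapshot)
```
[1, 106, 4, 6, 8, 4, 7]
[1, 4, 6, 8, 339]
[1, 106, 4, 6, 8, 4, 7]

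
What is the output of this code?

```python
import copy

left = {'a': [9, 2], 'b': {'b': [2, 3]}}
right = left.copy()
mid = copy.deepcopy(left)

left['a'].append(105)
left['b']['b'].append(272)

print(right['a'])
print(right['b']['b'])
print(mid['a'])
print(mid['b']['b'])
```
[9, 2, 105]
[2, 3, 272]
[9, 2]
[2, 3]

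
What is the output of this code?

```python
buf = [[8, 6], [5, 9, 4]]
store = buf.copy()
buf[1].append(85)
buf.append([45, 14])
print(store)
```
[[8, 6], [5, 9, 4, 85]]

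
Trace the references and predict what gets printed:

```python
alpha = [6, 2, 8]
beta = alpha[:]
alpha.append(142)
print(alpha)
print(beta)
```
[6, 2, 8, 142]
[6, 2, 8]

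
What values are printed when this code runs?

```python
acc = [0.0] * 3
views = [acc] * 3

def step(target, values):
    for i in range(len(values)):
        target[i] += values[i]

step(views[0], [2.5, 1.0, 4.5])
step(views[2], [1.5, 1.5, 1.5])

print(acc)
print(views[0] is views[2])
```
[4.0, 2.5, 6.0]
True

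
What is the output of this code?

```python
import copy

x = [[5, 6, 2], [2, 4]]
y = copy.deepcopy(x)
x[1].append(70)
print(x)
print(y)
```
[[5, 6, 2], [2, 4, 70]]
[[5, 6, 2], [2, 4]]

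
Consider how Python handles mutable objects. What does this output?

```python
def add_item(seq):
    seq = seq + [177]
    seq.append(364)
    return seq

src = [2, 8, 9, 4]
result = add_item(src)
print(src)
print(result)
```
[2, 8, 9, 4]
[2, 8, 9, 4, 177, 364]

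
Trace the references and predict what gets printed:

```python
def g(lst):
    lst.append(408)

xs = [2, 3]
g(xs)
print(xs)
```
[2, 3, 408]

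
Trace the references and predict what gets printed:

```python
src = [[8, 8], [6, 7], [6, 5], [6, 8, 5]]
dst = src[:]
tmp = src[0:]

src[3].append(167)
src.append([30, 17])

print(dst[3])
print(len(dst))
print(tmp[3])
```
[6, 8, 5, 167]
4
[6, 8, 5, 167]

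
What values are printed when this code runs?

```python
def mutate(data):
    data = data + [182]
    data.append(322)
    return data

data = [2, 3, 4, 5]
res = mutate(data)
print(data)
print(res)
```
[2, 3, 4, 5]
[2, 3, 4, 5, 182, 322]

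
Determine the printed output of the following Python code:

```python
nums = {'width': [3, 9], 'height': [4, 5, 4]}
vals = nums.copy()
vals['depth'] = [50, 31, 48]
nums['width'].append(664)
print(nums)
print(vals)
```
{'width': [3, 9, 664], 'height': [4, 5, 4]}
{'width': [3, 9, 664], 'height': [4, 5, 4], 'depth': [50, 31, 48]}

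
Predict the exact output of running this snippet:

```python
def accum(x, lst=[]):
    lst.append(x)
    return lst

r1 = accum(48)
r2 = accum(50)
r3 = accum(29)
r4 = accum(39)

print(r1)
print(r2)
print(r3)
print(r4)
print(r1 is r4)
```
[48, 50, 29, 39]
[48, 50, 29, 39]
[48, 50, 29, 39]
[48, 50, 29, 39]
True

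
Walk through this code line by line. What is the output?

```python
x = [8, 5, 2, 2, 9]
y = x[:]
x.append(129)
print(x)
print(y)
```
[8, 5, 2, 2, 9, 129]
[8, 5, 2, 2, 9]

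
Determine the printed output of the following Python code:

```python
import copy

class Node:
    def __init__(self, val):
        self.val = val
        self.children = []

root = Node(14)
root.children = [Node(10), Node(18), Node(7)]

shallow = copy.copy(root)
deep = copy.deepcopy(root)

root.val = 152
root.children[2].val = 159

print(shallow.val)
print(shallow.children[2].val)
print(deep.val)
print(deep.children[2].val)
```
14
159
14
7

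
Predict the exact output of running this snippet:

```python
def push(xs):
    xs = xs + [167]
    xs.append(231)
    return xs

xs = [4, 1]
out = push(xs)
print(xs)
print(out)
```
[4, 1]
[4, 1, 167, 231]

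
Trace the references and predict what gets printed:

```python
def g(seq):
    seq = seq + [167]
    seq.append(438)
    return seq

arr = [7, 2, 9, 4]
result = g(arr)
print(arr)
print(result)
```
[7, 2, 9, 4]
[7, 2, 9, 4, 167, 438]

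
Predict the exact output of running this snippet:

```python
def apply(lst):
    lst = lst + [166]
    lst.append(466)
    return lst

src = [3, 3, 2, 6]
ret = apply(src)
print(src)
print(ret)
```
[3, 3, 2, 6]
[3, 3, 2, 6, 166, 466]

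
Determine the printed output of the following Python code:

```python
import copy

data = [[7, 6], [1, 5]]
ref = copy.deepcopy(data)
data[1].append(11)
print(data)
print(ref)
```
[[7, 6], [1, 5, 11]]
[[7, 6], [1, 5]]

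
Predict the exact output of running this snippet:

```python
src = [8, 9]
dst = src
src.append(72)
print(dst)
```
[8, 9, 72]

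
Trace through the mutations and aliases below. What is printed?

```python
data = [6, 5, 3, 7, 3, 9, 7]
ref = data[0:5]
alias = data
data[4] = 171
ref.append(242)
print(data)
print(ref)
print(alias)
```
[6, 5, 3, 7, 171, 9, 7]
[6, 5, 3, 7, 3, 242]
[6, 5, 3, 7, 171, 9, 7]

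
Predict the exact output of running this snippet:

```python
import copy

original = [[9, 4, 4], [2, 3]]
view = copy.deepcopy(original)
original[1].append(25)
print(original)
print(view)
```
[[9, 4, 4], [2, 3, 25]]
[[9, 4, 4], [2, 3]]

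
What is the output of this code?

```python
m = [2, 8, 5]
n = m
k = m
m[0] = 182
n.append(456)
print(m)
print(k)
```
[182, 8, 5, 456]
[182, 8, 5, 456]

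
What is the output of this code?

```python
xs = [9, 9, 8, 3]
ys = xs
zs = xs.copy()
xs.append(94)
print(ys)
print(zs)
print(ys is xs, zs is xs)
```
[9, 9, 8, 3, 94]
[9, 9, 8, 3]
True False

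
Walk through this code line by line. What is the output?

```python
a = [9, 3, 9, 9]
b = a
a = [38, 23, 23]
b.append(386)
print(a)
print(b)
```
[38, 23, 23]
[9, 3, 9, 9, 386]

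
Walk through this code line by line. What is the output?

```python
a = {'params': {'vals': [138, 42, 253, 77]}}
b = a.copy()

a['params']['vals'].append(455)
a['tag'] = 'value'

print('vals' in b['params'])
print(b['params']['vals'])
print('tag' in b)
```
True
[138, 42, 253, 77, 455]
False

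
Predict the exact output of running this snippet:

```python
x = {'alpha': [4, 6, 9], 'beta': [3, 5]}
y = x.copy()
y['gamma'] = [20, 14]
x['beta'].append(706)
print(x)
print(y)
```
{'alpha': [4, 6, 9], 'beta': [3, 5, 706]}
{'alpha': [4, 6, 9], 'beta': [3, 5, 706], 'gamma': [20, 14]}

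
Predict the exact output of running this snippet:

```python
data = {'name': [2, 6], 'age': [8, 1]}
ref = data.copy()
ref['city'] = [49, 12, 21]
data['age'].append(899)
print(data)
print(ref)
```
{'name': [2, 6], 'age': [8, 1, 899]}
{'name': [2, 6], 'age': [8, 1, 899], 'city': [49, 12, 21]}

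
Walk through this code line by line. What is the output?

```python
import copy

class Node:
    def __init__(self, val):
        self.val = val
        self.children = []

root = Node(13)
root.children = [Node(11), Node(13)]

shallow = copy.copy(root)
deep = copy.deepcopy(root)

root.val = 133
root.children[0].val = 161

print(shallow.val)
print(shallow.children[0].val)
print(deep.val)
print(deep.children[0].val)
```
13
161
13
11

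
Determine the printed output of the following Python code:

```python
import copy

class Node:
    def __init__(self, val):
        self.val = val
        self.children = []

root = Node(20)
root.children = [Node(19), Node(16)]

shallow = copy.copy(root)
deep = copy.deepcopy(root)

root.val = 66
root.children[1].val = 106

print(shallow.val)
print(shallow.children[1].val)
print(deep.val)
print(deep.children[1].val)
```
20
106
20
16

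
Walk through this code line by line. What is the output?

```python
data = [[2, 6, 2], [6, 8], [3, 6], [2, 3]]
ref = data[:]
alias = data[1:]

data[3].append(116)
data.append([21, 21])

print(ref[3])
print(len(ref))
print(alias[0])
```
[2, 3, 116]
4
[6, 8]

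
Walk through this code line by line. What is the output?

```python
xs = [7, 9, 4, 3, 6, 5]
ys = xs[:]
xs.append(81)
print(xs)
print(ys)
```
[7, 9, 4, 3, 6, 5, 81]
[7, 9, 4, 3, 6, 5]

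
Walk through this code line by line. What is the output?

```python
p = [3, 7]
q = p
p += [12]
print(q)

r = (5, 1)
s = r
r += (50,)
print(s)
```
[3, 7, 12]
(5, 1)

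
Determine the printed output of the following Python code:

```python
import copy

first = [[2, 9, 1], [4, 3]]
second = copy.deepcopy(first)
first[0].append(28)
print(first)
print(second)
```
[[2, 9, 1, 28], [4, 3]]
[[2, 9, 1], [4, 3]]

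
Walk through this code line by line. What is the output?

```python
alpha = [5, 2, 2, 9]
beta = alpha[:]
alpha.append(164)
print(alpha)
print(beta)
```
[5, 2, 2, 9, 164]
[5, 2, 2, 9]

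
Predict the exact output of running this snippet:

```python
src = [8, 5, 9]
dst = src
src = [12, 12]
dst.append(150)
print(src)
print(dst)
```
[12, 12]
[8, 5, 9, 150]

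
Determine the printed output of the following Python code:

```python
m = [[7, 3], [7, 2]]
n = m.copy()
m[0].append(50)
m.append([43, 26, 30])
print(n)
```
[[7, 3, 50], [7, 2]]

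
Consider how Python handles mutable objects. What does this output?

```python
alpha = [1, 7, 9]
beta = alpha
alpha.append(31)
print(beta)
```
[1, 7, 9, 31]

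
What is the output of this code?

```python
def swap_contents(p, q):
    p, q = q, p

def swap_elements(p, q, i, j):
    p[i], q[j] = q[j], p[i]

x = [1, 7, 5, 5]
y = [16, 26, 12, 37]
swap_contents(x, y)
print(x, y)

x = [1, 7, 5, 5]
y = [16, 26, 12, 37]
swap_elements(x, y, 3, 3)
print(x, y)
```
[1, 7, 5, 5] [16, 26, 12, 37]
[1, 7, 5, 37] [16, 26, 12, 5]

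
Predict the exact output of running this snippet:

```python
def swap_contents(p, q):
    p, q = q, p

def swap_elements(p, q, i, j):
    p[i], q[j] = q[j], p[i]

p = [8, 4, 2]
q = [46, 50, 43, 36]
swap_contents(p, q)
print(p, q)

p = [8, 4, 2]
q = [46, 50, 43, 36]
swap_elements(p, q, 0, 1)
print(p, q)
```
[8, 4, 2] [46, 50, 43, 36]
[50, 4, 2] [46, 8, 43, 36]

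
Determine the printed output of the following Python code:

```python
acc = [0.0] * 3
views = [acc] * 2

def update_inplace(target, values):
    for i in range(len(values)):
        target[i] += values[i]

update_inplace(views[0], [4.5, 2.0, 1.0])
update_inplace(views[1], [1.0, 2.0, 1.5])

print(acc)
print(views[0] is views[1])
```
[5.5, 4.0, 2.5]
True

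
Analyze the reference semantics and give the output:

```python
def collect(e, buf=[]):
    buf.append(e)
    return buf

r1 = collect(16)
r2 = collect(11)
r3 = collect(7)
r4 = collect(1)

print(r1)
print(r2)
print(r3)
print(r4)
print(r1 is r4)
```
[16, 11, 7, 1]
[16, 11, 7, 1]
[16, 11, 7, 1]
[16, 11, 7, 1]
True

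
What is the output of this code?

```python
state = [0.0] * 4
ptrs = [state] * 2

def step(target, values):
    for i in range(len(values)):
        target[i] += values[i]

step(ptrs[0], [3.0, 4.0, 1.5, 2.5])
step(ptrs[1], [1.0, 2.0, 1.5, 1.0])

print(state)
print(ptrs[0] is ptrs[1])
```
[4.0, 6.0, 3.0, 3.5]
True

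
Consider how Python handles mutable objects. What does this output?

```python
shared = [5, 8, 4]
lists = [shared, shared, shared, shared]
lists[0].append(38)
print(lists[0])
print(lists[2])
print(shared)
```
[5, 8, 4, 38]
[5, 8, 4, 38]
[5, 8, 4, 38]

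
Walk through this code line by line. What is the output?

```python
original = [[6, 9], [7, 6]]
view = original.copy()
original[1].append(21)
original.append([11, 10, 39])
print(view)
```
[[6, 9], [7, 6, 21]]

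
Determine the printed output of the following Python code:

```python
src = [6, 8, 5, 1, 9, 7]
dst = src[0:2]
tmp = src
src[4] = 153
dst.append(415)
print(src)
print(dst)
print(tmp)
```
[6, 8, 5, 1, 153, 7]
[6, 8, 415]
[6, 8, 5, 1, 153, 7]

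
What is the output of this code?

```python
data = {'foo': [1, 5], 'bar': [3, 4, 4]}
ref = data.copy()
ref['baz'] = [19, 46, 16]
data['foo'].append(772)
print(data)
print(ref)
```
{'foo': [1, 5, 772], 'bar': [3, 4, 4]}
{'foo': [1, 5, 772], 'bar': [3, 4, 4], 'baz': [19, 46, 16]}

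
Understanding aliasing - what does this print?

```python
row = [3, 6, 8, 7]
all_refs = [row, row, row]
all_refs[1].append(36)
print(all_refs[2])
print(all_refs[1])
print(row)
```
[3, 6, 8, 7, 36]
[3, 6, 8, 7, 36]
[3, 6, 8, 7, 36]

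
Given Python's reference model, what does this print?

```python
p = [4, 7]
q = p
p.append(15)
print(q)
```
[4, 7, 15]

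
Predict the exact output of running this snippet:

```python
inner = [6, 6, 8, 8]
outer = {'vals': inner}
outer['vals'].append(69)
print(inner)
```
[6, 6, 8, 8, 69]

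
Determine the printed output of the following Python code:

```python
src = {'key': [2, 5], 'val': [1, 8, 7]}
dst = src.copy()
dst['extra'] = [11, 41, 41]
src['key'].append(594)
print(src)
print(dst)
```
{'key': [2, 5, 594], 'val': [1, 8, 7]}
{'key': [2, 5, 594], 'val': [1, 8, 7], 'extra': [11, 41, 41]}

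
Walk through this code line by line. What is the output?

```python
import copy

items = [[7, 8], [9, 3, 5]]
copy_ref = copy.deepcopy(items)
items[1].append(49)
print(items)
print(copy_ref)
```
[[7, 8], [9, 3, 5, 49]]
[[7, 8], [9, 3, 5]]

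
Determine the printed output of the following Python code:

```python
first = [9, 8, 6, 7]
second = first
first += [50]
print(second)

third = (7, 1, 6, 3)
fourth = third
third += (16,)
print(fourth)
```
[9, 8, 6, 7, 50]
(7, 1, 6, 3)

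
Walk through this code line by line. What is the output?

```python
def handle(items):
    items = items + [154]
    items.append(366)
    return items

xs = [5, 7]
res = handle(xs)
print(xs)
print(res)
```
[5, 7]
[5, 7, 154, 366]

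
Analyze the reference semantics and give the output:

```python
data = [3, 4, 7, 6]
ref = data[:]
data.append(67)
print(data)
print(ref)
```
[3, 4, 7, 6, 67]
[3, 4, 7, 6]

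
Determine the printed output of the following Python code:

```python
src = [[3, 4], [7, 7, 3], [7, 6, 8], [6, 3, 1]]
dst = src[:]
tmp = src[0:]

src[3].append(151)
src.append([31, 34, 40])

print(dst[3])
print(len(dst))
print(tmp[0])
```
[6, 3, 1, 151]
4
[3, 4]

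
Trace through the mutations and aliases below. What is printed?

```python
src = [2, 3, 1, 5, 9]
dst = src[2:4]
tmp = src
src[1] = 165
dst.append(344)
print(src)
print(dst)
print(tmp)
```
[2, 165, 1, 5, 9]
[1, 5, 344]
[2, 165, 1, 5, 9]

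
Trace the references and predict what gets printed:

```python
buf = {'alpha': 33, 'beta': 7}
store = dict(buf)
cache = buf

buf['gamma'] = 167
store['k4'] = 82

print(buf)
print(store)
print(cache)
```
{'alpha': 33, 'beta': 7, 'gamma': 167}
{'alpha': 33, 'beta': 7, 'k4': 82}
{'alpha': 33, 'beta': 7, 'gamma': 167}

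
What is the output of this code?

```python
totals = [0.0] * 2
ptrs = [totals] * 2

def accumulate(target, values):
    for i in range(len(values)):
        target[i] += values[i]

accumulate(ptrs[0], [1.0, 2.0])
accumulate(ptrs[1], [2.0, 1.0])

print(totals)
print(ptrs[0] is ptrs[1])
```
[3.0, 3.0]
True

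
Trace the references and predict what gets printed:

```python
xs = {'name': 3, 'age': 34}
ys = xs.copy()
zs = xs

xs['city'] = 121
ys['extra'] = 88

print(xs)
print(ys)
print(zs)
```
{'name': 3, 'age': 34, 'city': 121}
{'name': 3, 'age': 34, 'extra': 88}
{'name': 3, 'age': 34, 'city': 121}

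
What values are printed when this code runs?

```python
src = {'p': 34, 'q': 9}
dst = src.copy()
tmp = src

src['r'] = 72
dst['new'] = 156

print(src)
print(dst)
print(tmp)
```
{'p': 34, 'q': 9, 'r': 72}
{'p': 34, 'q': 9, 'new': 156}
{'p': 34, 'q': 9, 'r': 72}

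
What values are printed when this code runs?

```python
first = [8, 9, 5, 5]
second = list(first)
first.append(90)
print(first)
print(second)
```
[8, 9, 5, 5, 90]
[8, 9, 5, 5]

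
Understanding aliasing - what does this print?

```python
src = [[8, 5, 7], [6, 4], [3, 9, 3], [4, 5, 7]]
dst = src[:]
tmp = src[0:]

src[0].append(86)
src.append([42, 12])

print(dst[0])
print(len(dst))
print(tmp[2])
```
[8, 5, 7, 86]
4
[3, 9, 3]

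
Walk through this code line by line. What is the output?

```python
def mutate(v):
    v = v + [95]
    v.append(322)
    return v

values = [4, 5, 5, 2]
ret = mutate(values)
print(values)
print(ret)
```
[4, 5, 5, 2]
[4, 5, 5, 2, 95, 322]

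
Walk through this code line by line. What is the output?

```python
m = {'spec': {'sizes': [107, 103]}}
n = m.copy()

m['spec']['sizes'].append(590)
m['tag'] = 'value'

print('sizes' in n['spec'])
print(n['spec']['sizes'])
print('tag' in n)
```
True
[107, 103, 590]
False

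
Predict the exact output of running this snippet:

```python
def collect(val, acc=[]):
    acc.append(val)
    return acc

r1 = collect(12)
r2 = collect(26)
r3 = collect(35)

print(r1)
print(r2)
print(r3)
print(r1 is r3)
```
[12, 26, 35]
[12, 26, 35]
[12, 26, 35]
True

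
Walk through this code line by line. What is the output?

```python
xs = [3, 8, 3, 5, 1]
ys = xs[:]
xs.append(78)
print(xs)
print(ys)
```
[3, 8, 3, 5, 1, 78]
[3, 8, 3, 5, 1]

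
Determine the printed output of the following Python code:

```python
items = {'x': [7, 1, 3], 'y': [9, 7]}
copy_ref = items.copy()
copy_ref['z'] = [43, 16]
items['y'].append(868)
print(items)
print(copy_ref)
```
{'x': [7, 1, 3], 'y': [9, 7, 868]}
{'x': [7, 1, 3], 'y': [9, 7, 868], 'z': [43, 16]}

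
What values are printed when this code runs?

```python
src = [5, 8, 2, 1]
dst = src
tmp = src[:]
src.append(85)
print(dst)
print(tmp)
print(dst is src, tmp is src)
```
[5, 8, 2, 1, 85]
[5, 8, 2, 1]
True False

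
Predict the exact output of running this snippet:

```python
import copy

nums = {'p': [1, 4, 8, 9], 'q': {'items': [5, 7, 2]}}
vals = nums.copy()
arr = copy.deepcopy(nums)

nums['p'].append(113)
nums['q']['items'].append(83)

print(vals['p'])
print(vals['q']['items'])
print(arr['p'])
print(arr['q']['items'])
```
[1, 4, 8, 9, 113]
[5, 7, 2, 83]
[1, 4, 8, 9]
[5, 7, 2]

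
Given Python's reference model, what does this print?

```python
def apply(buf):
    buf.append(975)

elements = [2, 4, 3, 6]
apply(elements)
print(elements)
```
[2, 4, 3, 6, 975]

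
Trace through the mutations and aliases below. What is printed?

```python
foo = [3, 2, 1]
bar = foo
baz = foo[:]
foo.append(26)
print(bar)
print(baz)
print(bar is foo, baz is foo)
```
[3, 2, 1, 26]
[3, 2, 1]
True False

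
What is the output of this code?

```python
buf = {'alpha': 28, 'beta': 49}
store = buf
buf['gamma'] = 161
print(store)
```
{'alpha': 28, 'beta': 49, 'gamma': 161}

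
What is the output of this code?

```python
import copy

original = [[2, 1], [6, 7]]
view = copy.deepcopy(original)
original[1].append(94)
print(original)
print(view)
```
[[2, 1], [6, 7, 94]]
[[2, 1], [6, 7]]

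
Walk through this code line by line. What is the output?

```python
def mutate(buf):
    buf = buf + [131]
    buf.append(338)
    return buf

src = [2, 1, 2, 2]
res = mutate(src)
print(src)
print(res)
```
[2, 1, 2, 2]
[2, 1, 2, 2, 131, 338]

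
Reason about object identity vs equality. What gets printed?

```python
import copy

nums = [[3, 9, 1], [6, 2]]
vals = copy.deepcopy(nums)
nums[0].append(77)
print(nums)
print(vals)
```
[[3, 9, 1, 77], [6, 2]]
[[3, 9, 1], [6, 2]]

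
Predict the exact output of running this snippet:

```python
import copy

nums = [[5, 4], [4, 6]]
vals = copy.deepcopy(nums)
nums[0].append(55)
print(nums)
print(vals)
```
[[5, 4, 55], [4, 6]]
[[5, 4], [4, 6]]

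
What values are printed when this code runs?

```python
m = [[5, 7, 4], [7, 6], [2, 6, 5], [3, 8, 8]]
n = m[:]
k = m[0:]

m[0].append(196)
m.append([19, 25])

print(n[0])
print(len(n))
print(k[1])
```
[5, 7, 4, 196]
4
[7, 6]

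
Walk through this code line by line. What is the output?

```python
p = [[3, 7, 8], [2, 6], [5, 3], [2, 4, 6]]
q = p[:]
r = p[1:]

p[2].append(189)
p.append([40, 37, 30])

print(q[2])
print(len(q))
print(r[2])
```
[5, 3, 189]
4
[2, 4, 6]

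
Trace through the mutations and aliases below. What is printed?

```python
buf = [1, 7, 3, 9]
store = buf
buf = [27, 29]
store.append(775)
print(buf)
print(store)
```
[27, 29]
[1, 7, 3, 9, 775]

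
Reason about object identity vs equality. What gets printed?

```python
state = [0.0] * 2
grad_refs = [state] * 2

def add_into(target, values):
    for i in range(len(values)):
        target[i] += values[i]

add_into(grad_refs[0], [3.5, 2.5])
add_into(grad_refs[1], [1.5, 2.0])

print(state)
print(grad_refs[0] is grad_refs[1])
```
[5.0, 4.5]
True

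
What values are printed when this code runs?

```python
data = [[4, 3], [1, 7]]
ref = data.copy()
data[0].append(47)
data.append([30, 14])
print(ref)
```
[[4, 3, 47], [1, 7]]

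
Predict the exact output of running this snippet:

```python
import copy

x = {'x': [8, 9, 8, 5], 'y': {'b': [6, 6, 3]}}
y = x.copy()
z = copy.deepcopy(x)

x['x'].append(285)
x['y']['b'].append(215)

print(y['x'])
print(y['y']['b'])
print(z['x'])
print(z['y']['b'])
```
[8, 9, 8, 5, 285]
[6, 6, 3, 215]
[8, 9, 8, 5]
[6, 6, 3]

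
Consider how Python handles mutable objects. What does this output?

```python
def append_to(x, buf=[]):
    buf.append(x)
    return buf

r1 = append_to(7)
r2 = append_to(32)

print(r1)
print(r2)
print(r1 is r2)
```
[7, 32]
[7, 32]
True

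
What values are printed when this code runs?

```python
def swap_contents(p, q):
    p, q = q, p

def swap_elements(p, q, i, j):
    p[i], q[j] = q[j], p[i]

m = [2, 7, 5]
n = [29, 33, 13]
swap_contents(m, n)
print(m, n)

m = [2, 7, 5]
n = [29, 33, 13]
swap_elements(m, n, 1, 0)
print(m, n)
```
[2, 7, 5] [29, 33, 13]
[2, 29, 5] [7, 33, 13]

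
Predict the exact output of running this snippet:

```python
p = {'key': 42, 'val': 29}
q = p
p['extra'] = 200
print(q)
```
{'key': 42, 'val': 29, 'extra': 200}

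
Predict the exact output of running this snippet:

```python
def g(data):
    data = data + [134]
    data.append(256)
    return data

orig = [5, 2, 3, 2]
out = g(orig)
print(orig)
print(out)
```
[5, 2, 3, 2]
[5, 2, 3, 2, 134, 256]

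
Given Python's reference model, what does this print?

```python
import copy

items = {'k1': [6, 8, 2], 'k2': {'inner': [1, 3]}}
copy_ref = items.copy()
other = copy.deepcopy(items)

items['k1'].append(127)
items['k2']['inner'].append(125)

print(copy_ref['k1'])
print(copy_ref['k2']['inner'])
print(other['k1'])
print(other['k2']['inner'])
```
[6, 8, 2, 127]
[1, 3, 125]
[6, 8, 2]
[1, 3]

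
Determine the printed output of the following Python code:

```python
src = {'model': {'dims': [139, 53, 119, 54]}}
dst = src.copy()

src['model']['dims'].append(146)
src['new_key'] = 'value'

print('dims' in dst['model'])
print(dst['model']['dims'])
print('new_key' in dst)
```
True
[139, 53, 119, 54, 146]
False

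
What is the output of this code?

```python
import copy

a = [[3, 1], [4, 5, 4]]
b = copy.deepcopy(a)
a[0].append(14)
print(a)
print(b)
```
[[3, 1, 14], [4, 5, 4]]
[[3, 1], [4, 5, 4]]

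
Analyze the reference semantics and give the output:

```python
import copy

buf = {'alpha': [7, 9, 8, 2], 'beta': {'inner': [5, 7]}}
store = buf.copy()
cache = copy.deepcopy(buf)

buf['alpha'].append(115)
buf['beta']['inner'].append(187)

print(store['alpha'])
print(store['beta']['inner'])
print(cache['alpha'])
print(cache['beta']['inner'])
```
[7, 9, 8, 2, 115]
[5, 7, 187]
[7, 9, 8, 2]
[5, 7]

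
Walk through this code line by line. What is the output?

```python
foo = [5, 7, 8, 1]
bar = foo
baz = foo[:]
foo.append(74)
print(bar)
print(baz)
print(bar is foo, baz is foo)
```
[5, 7, 8, 1, 74]
[5, 7, 8, 1]
True False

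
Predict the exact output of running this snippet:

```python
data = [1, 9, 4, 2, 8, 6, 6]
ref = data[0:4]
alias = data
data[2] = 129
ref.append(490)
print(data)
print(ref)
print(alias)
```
[1, 9, 129, 2, 8, 6, 6]
[1, 9, 4, 2, 490]
[1, 9, 129, 2, 8, 6, 6]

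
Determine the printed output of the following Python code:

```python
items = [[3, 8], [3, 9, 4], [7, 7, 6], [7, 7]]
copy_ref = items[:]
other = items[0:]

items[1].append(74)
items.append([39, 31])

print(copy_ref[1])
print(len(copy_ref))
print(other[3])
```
[3, 9, 4, 74]
4
[7, 7]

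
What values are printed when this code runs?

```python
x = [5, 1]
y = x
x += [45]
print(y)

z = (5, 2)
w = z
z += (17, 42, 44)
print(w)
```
[5, 1, 45]
(5, 2)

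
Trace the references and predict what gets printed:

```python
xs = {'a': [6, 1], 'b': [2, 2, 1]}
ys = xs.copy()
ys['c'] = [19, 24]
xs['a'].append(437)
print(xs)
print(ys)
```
{'a': [6, 1, 437], 'b': [2, 2, 1]}
{'a': [6, 1, 437], 'b': [2, 2, 1], 'c': [19, 24]}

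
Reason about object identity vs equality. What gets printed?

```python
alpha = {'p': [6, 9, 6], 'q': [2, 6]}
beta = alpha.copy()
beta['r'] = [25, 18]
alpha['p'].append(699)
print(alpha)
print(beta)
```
{'p': [6, 9, 6, 699], 'q': [2, 6]}
{'p': [6, 9, 6, 699], 'q': [2, 6], 'r': [25, 18]}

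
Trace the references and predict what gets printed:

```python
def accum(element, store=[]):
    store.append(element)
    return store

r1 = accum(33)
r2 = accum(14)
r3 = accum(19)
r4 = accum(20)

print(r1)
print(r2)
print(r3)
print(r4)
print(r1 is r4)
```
[33, 14, 19, 20]
[33, 14, 19, 20]
[33, 14, 19, 20]
[33, 14, 19, 20]
True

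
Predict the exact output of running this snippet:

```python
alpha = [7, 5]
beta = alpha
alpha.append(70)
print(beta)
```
[7, 5, 70]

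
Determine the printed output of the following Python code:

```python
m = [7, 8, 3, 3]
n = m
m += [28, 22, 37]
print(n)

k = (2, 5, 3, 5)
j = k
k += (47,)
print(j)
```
[7, 8, 3, 3, 28, 22, 37]
(2, 5, 3, 5)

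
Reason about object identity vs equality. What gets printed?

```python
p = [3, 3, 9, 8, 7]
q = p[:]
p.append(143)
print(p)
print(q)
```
[3, 3, 9, 8, 7, 143]
[3, 3, 9, 8, 7]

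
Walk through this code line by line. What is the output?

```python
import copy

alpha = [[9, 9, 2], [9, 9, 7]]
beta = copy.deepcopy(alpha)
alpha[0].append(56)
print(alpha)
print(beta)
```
[[9, 9, 2, 56], [9, 9, 7]]
[[9, 9, 2], [9, 9, 7]]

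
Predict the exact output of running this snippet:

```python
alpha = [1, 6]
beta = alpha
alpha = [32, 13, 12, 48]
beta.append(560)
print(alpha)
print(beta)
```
[32, 13, 12, 48]
[1, 6, 560]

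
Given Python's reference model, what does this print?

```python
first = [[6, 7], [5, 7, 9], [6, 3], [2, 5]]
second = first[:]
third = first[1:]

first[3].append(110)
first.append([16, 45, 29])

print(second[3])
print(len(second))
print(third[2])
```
[2, 5, 110]
4
[2, 5, 110]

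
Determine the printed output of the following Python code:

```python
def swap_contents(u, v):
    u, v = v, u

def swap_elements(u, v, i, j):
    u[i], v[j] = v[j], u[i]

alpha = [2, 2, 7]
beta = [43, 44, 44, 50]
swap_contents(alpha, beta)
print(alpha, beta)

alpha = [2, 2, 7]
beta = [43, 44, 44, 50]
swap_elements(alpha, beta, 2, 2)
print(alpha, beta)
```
[2, 2, 7] [43, 44, 44, 50]
[2, 2, 44] [43, 44, 7, 50]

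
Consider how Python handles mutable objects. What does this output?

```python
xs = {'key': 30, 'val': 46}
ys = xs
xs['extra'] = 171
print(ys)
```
{'key': 30, 'val': 46, 'extra': 171}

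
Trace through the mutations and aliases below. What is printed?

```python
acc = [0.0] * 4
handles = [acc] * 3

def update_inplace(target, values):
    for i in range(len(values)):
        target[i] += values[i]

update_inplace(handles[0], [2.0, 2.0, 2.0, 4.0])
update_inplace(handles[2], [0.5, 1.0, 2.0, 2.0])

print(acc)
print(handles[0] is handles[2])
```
[2.5, 3.0, 4.0, 6.0]
True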